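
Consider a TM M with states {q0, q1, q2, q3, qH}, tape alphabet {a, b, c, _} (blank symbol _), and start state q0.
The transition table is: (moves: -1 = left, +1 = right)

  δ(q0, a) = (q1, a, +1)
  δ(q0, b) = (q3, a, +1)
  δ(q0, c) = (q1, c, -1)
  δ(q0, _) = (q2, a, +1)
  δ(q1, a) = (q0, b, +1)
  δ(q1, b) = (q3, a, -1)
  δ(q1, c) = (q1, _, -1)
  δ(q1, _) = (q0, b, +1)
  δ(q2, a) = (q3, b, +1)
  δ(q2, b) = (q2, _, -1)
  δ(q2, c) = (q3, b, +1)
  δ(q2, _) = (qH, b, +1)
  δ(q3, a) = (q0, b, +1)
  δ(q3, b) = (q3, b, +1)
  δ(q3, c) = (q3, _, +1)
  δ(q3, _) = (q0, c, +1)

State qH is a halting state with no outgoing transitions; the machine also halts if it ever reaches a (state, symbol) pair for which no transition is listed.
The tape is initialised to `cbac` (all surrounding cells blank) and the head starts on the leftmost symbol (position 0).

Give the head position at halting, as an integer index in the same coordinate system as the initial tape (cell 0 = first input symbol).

q0 | __[c]bac__   read c → write c, move -1, go to q1
q1 | _[_]cbac__   read _ → write b, move +1, go to q0
q0 | _b[c]bac__   read c → write c, move -1, go to q1
q1 | _[b]cbac__   read b → write a, move -1, go to q3
q3 | [_]acbac__   read _ → write c, move +1, go to q0
q0 | c[a]cbac__   read a → write a, move +1, go to q1
q1 | ca[c]bac__   read c → write _, move -1, go to q1
q1 | c[a]_bac__   read a → write b, move +1, go to q0
q0 | cb[_]bac__   read _ → write a, move +1, go to q2
q2 | cba[b]ac__   read b → write _, move -1, go to q2
q2 | cb[a]_ac__   read a → write b, move +1, go to q3
q3 | cbb[_]ac__   read _ → write c, move +1, go to q0
q0 | cbbc[a]c__   read a → write a, move +1, go to q1
q1 | cbbca[c]__   read c → write _, move -1, go to q1
q1 | cbbc[a]___   read a → write b, move +1, go to q0
q0 | cbbcb[_]__   read _ → write a, move +1, go to q2
q2 | cbbcba[_]_   read _ → write b, move +1, go to qH
qH | cbbcbab[_]
At halt the head is at cell 5.

5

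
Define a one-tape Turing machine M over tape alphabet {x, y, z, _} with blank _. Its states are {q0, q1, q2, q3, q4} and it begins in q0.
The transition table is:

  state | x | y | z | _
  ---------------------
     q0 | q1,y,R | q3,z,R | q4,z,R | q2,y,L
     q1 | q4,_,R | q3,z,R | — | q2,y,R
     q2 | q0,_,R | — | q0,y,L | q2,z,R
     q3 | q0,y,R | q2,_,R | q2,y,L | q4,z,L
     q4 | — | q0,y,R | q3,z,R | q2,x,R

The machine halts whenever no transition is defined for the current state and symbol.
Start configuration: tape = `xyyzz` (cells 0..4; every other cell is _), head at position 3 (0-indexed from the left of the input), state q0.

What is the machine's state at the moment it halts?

q2

state=q0 head=3 tape=xyy[z]z__   (q0,z)→(q4,z,R)
state=q4 head=4 tape=xyyz[z]__   (q4,z)→(q3,z,R)
state=q3 head=5 tape=xyyzz[_]_   (q3,_)→(q4,z,L)
state=q4 head=4 tape=xyyz[z]z_   (q4,z)→(q3,z,R)
state=q3 head=5 tape=xyyzz[z]_   (q3,z)→(q2,y,L)
state=q2 head=4 tape=xyyz[z]y_   (q2,z)→(q0,y,L)
state=q0 head=3 tape=xyy[z]yy_   (q0,z)→(q4,z,R)
state=q4 head=4 tape=xyyz[y]y_   (q4,y)→(q0,y,R)
state=q0 head=5 tape=xyyzy[y]_   (q0,y)→(q3,z,R)
state=q3 head=6 tape=xyyzyz[_]   (q3,_)→(q4,z,L)
state=q4 head=5 tape=xyyzy[z]z   (q4,z)→(q3,z,R)
state=q3 head=6 tape=xyyzyz[z]   (q3,z)→(q2,y,L)
state=q2 head=5 tape=xyyzy[z]y   (q2,z)→(q0,y,L)
state=q0 head=4 tape=xyyz[y]yy   (q0,y)→(q3,z,R)
state=q3 head=5 tape=xyyzz[y]y   (q3,y)→(q2,_,R)
state=q2 head=6 tape=xyyzz_[y]
No transition is defined for (q2, y); M halts in state q2.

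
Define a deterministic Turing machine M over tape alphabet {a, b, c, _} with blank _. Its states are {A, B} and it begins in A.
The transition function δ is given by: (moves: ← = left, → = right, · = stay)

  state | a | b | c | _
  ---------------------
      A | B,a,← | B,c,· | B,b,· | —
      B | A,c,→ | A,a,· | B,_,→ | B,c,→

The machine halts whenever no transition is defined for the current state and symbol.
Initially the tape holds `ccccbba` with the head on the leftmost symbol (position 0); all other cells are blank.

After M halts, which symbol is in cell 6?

state=A head=0 tape=_[c]cccbba_   (A,c)→(B,b,·)
state=B head=0 tape=_[b]cccbba_   (B,b)→(A,a,·)
state=A head=0 tape=_[a]cccbba_   (A,a)→(B,a,←)
state=B head=-1 tape=[_]acccbba_   (B,_)→(B,c,→)
state=B head=0 tape=c[a]cccbba_   (B,a)→(A,c,→)
state=A head=1 tape=cc[c]ccbba_   (A,c)→(B,b,·)
state=B head=1 tape=cc[b]ccbba_   (B,b)→(A,a,·)
state=A head=1 tape=cc[a]ccbba_   (A,a)→(B,a,←)
state=B head=0 tape=c[c]accbba_   (B,c)→(B,_,→)
state=B head=1 tape=c_[a]ccbba_   (B,a)→(A,c,→)
state=A head=2 tape=c_c[c]cbba_   (A,c)→(B,b,·)
state=B head=2 tape=c_c[b]cbba_   (B,b)→(A,a,·)
state=A head=2 tape=c_c[a]cbba_   (A,a)→(B,a,←)
state=B head=1 tape=c_[c]acbba_   (B,c)→(B,_,→)
state=B head=2 tape=c__[a]cbba_   (B,a)→(A,c,→)
state=A head=3 tape=c__c[c]bba_   (A,c)→(B,b,·)
state=B head=3 tape=c__c[b]bba_   (B,b)→(A,a,·)
state=A head=3 tape=c__c[a]bba_   (A,a)→(B,a,←)
state=B head=2 tape=c__[c]abba_   (B,c)→(B,_,→)
state=B head=3 tape=c___[a]bba_   (B,a)→(A,c,→)
state=A head=4 tape=c___c[b]ba_   (A,b)→(B,c,·)
state=B head=4 tape=c___c[c]ba_   (B,c)→(B,_,→)
state=B head=5 tape=c___c_[b]a_   (B,b)→(A,a,·)
state=A head=5 tape=c___c_[a]a_   (A,a)→(B,a,←)
state=B head=4 tape=c___c[_]aa_   (B,_)→(B,c,→)
state=B head=5 tape=c___cc[a]a_   (B,a)→(A,c,→)
state=A head=6 tape=c___ccc[a]_   (A,a)→(B,a,←)
state=B head=5 tape=c___cc[c]a_   (B,c)→(B,_,→)
state=B head=6 tape=c___cc_[a]_   (B,a)→(A,c,→)
state=A head=7 tape=c___cc_c[_]
Cell 6 holds c when M halts.

c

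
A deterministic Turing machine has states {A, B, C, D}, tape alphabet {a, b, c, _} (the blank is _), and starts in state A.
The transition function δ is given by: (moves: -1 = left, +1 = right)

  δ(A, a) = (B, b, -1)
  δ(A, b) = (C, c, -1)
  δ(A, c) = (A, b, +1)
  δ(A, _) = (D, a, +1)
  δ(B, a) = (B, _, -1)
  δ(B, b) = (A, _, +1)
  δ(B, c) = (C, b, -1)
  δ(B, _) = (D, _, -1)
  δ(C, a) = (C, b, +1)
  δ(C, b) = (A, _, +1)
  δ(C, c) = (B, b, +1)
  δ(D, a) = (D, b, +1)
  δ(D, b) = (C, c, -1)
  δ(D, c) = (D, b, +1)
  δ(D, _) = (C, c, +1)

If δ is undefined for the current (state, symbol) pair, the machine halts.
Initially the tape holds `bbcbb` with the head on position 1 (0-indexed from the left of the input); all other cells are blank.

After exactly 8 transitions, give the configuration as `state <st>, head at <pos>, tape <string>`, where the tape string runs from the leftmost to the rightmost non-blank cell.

state C, head at 3, tape b_bc

state=A head=1 tape=b[b]cbb   (A,b)→(C,c,-1)
state=C head=0 tape=[b]ccbb   (C,b)→(A,_,+1)
state=A head=1 tape=_[c]cbb   (A,c)→(A,b,+1)
state=A head=2 tape=_b[c]bb   (A,c)→(A,b,+1)
state=A head=3 tape=_bb[b]b   (A,b)→(C,c,-1)
state=C head=2 tape=_b[b]cb   (C,b)→(A,_,+1)
state=A head=3 tape=_b_[c]b   (A,c)→(A,b,+1)
state=A head=4 tape=_b_b[b]   (A,b)→(C,c,-1)
state=C head=3 tape=_b_[b]c
After 8 steps: state C, head at 3, tape b_bc.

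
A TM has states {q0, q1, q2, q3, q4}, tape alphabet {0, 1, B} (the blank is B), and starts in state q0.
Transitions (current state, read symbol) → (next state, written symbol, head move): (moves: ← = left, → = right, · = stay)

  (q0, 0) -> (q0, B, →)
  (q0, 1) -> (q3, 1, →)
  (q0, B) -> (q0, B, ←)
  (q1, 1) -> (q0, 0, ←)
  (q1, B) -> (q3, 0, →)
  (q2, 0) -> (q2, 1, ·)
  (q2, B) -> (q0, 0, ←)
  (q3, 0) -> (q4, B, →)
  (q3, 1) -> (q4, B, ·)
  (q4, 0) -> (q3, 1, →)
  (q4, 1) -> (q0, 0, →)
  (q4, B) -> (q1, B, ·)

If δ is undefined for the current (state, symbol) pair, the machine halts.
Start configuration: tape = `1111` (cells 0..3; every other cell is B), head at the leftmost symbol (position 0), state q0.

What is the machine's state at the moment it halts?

q0 | [1]111B   read 1 → write 1, move →, go to q3
q3 | 1[1]11B   read 1 → write B, move ·, go to q4
q4 | 1[B]11B   read B → write B, move ·, go to q1
q1 | 1[B]11B   read B → write 0, move →, go to q3
q3 | 10[1]1B   read 1 → write B, move ·, go to q4
q4 | 10[B]1B   read B → write B, move ·, go to q1
q1 | 10[B]1B   read B → write 0, move →, go to q3
q3 | 100[1]B   read 1 → write B, move ·, go to q4
q4 | 100[B]B   read B → write B, move ·, go to q1
q1 | 100[B]B   read B → write 0, move →, go to q3
q3 | 1000[B]
No transition is defined for (q3, B); M halts in state q3.

q3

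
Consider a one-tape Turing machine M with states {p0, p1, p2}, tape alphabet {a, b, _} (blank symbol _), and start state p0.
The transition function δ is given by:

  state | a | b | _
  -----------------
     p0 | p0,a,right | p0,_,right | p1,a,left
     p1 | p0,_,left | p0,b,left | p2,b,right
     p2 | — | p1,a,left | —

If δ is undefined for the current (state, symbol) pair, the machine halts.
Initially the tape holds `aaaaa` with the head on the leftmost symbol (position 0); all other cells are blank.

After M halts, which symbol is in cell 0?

p0 | __[a]aaaa_   read a → write a, move right, go to p0
p0 | __a[a]aaa_   read a → write a, move right, go to p0
p0 | __aa[a]aa_   read a → write a, move right, go to p0
p0 | __aaa[a]a_   read a → write a, move right, go to p0
p0 | __aaaa[a]_   read a → write a, move right, go to p0
p0 | __aaaaa[_]   read _ → write a, move left, go to p1
p1 | __aaaa[a]a   read a → write _, move left, go to p0
p0 | __aaa[a]_a   read a → write a, move right, go to p0
p0 | __aaaa[_]a   read _ → write a, move left, go to p1
p1 | __aaa[a]aa   read a → write _, move left, go to p0
p0 | __aa[a]_aa   read a → write a, move right, go to p0
p0 | __aaa[_]aa   read _ → write a, move left, go to p1
p1 | __aa[a]aaa   read a → write _, move left, go to p0
p0 | __a[a]_aaa   read a → write a, move right, go to p0
p0 | __aa[_]aaa   read _ → write a, move left, go to p1
p1 | __a[a]aaaa   read a → write _, move left, go to p0
p0 | __[a]_aaaa   read a → write a, move right, go to p0
p0 | __a[_]aaaa   read _ → write a, move left, go to p1
p1 | __[a]aaaaa   read a → write _, move left, go to p0
p0 | _[_]_aaaaa   read _ → write a, move left, go to p1
p1 | [_]a_aaaaa   read _ → write b, move right, go to p2
p2 | b[a]_aaaaa
Cell 0 holds _ when M halts.

_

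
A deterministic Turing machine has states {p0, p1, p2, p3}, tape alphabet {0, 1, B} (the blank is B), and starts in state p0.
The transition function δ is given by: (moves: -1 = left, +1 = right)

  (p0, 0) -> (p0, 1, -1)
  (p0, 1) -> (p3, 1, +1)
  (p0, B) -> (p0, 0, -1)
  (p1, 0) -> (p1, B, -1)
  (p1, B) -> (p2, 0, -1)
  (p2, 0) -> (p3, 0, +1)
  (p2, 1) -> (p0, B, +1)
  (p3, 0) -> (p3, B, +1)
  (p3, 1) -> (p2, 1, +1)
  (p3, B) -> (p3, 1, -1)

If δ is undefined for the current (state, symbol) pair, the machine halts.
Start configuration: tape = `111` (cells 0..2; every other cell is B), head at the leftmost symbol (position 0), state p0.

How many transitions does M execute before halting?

15

p0 | [1]11BBB   read 1 → write 1, move +1, go to p3
p3 | 1[1]1BBB   read 1 → write 1, move +1, go to p2
p2 | 11[1]BBB   read 1 → write B, move +1, go to p0
p0 | 11B[B]BB   read B → write 0, move -1, go to p0
p0 | 11[B]0BB   read B → write 0, move -1, go to p0
p0 | 1[1]00BB   read 1 → write 1, move +1, go to p3
p3 | 11[0]0BB   read 0 → write B, move +1, go to p3
p3 | 11B[0]BB   read 0 → write B, move +1, go to p3
p3 | 11BB[B]B   read B → write 1, move -1, go to p3
p3 | 11B[B]1B   read B → write 1, move -1, go to p3
p3 | 11[B]11B   read B → write 1, move -1, go to p3
p3 | 1[1]111B   read 1 → write 1, move +1, go to p2
p2 | 11[1]11B   read 1 → write B, move +1, go to p0
p0 | 11B[1]1B   read 1 → write 1, move +1, go to p3
p3 | 11B1[1]B   read 1 → write 1, move +1, go to p2
p2 | 11B11[B]
M halts after 15 transitions.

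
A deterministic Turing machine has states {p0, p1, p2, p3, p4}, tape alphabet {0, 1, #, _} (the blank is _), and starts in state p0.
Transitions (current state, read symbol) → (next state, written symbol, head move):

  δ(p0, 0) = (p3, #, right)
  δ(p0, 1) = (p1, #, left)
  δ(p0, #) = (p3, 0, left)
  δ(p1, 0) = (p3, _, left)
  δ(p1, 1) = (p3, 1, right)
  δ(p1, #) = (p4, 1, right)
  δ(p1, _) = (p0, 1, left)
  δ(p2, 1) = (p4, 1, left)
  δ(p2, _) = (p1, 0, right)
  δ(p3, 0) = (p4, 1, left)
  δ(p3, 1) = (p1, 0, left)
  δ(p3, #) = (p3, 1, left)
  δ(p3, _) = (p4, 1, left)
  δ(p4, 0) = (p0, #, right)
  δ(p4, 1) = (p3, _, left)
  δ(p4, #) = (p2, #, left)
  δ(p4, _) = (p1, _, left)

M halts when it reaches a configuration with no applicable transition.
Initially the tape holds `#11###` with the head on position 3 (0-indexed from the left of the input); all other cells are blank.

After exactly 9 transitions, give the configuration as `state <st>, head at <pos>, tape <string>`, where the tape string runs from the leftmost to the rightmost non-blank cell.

state p0, head at -4, tape 1_11_10##

p0 | ____#11[#]##   read # → write 0, move left, go to p3
p3 | ____#1[1]0##   read 1 → write 0, move left, go to p1
p1 | ____#[1]00##   read 1 → write 1, move right, go to p3
p3 | ____#1[0]0##   read 0 → write 1, move left, go to p4
p4 | ____#[1]10##   read 1 → write _, move left, go to p3
p3 | ____[#]_10##   read # → write 1, move left, go to p3
p3 | ___[_]1_10##   read _ → write 1, move left, go to p4
p4 | __[_]11_10##   read _ → write _, move left, go to p1
p1 | _[_]_11_10##   read _ → write 1, move left, go to p0
p0 | [_]1_11_10##
After 9 steps: state p0, head at -4, tape 1_11_10##.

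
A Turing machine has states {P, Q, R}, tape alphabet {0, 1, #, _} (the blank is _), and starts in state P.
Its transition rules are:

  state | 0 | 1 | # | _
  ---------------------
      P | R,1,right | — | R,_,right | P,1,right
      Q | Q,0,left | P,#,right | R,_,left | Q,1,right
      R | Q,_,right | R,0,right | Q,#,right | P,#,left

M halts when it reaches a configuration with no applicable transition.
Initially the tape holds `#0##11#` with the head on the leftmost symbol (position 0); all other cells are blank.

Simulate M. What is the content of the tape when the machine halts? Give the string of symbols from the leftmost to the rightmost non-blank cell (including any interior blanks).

P | [#]0##11#   read # → write _, move right, go to R
R | _[0]##11#   read 0 → write _, move right, go to Q
Q | __[#]#11#   read # → write _, move left, go to R
R | _[_]_#11#   read _ → write #, move left, go to P
P | [_]#_#11#   read _ → write 1, move right, go to P
P | 1[#]_#11#   read # → write _, move right, go to R
R | 1_[_]#11#   read _ → write #, move left, go to P
P | 1[_]##11#   read _ → write 1, move right, go to P
P | 11[#]#11#   read # → write _, move right, go to R
R | 11_[#]11#   read # → write #, move right, go to Q
Q | 11_#[1]1#   read 1 → write #, move right, go to P
P | 11_##[1]#
The non-blank tape span at halt is 11_##1#.

11_##1#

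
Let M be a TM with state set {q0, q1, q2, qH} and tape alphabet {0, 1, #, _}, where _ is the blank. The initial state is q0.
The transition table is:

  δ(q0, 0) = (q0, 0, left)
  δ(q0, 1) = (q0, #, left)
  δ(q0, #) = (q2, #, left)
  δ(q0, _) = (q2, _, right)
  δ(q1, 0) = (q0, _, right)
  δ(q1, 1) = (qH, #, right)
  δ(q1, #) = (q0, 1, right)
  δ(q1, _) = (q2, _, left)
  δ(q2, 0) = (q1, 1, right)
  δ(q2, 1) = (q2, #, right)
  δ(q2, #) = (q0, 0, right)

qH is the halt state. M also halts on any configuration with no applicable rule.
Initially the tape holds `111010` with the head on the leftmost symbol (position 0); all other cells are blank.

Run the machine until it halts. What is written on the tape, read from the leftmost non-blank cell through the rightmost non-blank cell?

#00010

q0 | _[1]11010   read 1 → write #, move left, go to q0
q0 | [_]#11010   read _ → write _, move right, go to q2
q2 | _[#]11010   read # → write 0, move right, go to q0
q0 | _0[1]1010   read 1 → write #, move left, go to q0
q0 | _[0]#1010   read 0 → write 0, move left, go to q0
q0 | [_]0#1010   read _ → write _, move right, go to q2
q2 | _[0]#1010   read 0 → write 1, move right, go to q1
q1 | _1[#]1010   read # → write 1, move right, go to q0
q0 | _11[1]010   read 1 → write #, move left, go to q0
q0 | _1[1]#010   read 1 → write #, move left, go to q0
q0 | _[1]##010   read 1 → write #, move left, go to q0
q0 | [_]###010   read _ → write _, move right, go to q2
q2 | _[#]##010   read # → write 0, move right, go to q0
q0 | _0[#]#010   read # → write #, move left, go to q2
q2 | _[0]##010   read 0 → write 1, move right, go to q1
q1 | _1[#]#010   read # → write 1, move right, go to q0
q0 | _11[#]010   read # → write #, move left, go to q2
q2 | _1[1]#010   read 1 → write #, move right, go to q2
q2 | _1#[#]010   read # → write 0, move right, go to q0
q0 | _1#0[0]10   read 0 → write 0, move left, go to q0
q0 | _1#[0]010   read 0 → write 0, move left, go to q0
q0 | _1[#]0010   read # → write #, move left, go to q2
q2 | _[1]#0010   read 1 → write #, move right, go to q2
q2 | _#[#]0010   read # → write 0, move right, go to q0
q0 | _#0[0]010   read 0 → write 0, move left, go to q0
q0 | _#[0]0010   read 0 → write 0, move left, go to q0
q0 | _[#]00010   read # → write #, move left, go to q2
q2 | [_]#00010
The non-blank tape span at halt is #00010.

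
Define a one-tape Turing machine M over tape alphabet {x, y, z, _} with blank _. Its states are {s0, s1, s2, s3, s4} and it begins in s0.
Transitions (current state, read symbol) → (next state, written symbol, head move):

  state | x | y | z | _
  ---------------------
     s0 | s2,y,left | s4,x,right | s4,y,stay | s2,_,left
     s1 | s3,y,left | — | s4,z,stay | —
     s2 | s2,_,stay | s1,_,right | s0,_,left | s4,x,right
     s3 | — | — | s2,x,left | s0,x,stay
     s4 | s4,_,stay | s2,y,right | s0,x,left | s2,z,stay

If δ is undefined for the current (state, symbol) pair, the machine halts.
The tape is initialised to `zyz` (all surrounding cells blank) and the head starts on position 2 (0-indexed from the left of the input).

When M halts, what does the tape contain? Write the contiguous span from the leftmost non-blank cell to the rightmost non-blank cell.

state=s0 head=2 tape=zy[z]__   (s0,z)→(s4,y,stay)
state=s4 head=2 tape=zy[y]__   (s4,y)→(s2,y,right)
state=s2 head=3 tape=zyy[_]_   (s2,_)→(s4,x,right)
state=s4 head=4 tape=zyyx[_]   (s4,_)→(s2,z,stay)
state=s2 head=4 tape=zyyx[z]   (s2,z)→(s0,_,left)
state=s0 head=3 tape=zyy[x]_   (s0,x)→(s2,y,left)
state=s2 head=2 tape=zy[y]y_   (s2,y)→(s1,_,right)
state=s1 head=3 tape=zy_[y]_
The non-blank tape span at halt is zy_y.

zy_y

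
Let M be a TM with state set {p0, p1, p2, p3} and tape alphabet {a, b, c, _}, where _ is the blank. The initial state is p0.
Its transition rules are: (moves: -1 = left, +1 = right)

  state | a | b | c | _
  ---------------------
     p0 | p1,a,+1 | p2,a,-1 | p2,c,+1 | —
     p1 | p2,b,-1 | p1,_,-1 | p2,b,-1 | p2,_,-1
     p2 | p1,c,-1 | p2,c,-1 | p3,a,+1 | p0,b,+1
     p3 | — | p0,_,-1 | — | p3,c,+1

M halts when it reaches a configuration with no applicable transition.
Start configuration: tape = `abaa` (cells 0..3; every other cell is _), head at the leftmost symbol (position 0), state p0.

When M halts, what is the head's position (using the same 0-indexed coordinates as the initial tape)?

-1

state=p0 head=0 tape=___[a]baa   (p0,a)→(p1,a,+1)
state=p1 head=1 tape=___a[b]aa   (p1,b)→(p1,_,-1)
state=p1 head=0 tape=___[a]_aa   (p1,a)→(p2,b,-1)
state=p2 head=-1 tape=__[_]b_aa   (p2,_)→(p0,b,+1)
state=p0 head=0 tape=__b[b]_aa   (p0,b)→(p2,a,-1)
state=p2 head=-1 tape=__[b]a_aa   (p2,b)→(p2,c,-1)
state=p2 head=-2 tape=_[_]ca_aa   (p2,_)→(p0,b,+1)
state=p0 head=-1 tape=_b[c]a_aa   (p0,c)→(p2,c,+1)
state=p2 head=0 tape=_bc[a]_aa   (p2,a)→(p1,c,-1)
state=p1 head=-1 tape=_b[c]c_aa   (p1,c)→(p2,b,-1)
state=p2 head=-2 tape=_[b]bc_aa   (p2,b)→(p2,c,-1)
state=p2 head=-3 tape=[_]cbc_aa   (p2,_)→(p0,b,+1)
state=p0 head=-2 tape=b[c]bc_aa   (p0,c)→(p2,c,+1)
state=p2 head=-1 tape=bc[b]c_aa   (p2,b)→(p2,c,-1)
state=p2 head=-2 tape=b[c]cc_aa   (p2,c)→(p3,a,+1)
state=p3 head=-1 tape=ba[c]c_aa
At halt the head is at cell -1.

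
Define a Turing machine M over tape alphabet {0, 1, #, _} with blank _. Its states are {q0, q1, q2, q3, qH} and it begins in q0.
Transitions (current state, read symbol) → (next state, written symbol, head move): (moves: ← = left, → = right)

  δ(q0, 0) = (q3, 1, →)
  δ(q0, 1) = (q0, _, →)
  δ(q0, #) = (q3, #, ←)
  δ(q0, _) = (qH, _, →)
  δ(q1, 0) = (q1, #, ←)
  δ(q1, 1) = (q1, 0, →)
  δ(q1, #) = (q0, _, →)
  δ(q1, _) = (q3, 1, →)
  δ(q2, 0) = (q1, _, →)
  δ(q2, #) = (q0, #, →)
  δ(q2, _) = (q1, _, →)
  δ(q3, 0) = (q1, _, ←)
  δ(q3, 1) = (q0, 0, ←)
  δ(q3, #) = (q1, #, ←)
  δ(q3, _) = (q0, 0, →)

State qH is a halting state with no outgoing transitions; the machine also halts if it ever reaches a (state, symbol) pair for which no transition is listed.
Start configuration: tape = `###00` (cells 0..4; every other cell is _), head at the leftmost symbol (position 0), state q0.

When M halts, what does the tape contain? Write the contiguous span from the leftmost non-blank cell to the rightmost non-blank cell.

state=q0 head=0 tape=____[#]##00   (q0,#)→(q3,#,←)
state=q3 head=-1 tape=___[_]###00   (q3,_)→(q0,0,→)
state=q0 head=0 tape=___0[#]##00   (q0,#)→(q3,#,←)
state=q3 head=-1 tape=___[0]###00   (q3,0)→(q1,_,←)
state=q1 head=-2 tape=__[_]_###00   (q1,_)→(q3,1,→)
state=q3 head=-1 tape=__1[_]###00   (q3,_)→(q0,0,→)
state=q0 head=0 tape=__10[#]##00   (q0,#)→(q3,#,←)
state=q3 head=-1 tape=__1[0]###00   (q3,0)→(q1,_,←)
state=q1 head=-2 tape=__[1]_###00   (q1,1)→(q1,0,→)
state=q1 head=-1 tape=__0[_]###00   (q1,_)→(q3,1,→)
state=q3 head=0 tape=__01[#]##00   (q3,#)→(q1,#,←)
state=q1 head=-1 tape=__0[1]###00   (q1,1)→(q1,0,→)
state=q1 head=0 tape=__00[#]##00   (q1,#)→(q0,_,→)
state=q0 head=1 tape=__00_[#]#00   (q0,#)→(q3,#,←)
state=q3 head=0 tape=__00[_]##00   (q3,_)→(q0,0,→)
state=q0 head=1 tape=__000[#]#00   (q0,#)→(q3,#,←)
state=q3 head=0 tape=__00[0]##00   (q3,0)→(q1,_,←)
state=q1 head=-1 tape=__0[0]_##00   (q1,0)→(q1,#,←)
state=q1 head=-2 tape=__[0]#_##00   (q1,0)→(q1,#,←)
state=q1 head=-3 tape=_[_]##_##00   (q1,_)→(q3,1,→)
state=q3 head=-2 tape=_1[#]#_##00   (q3,#)→(q1,#,←)
state=q1 head=-3 tape=_[1]##_##00   (q1,1)→(q1,0,→)
state=q1 head=-2 tape=_0[#]#_##00   (q1,#)→(q0,_,→)
state=q0 head=-1 tape=_0_[#]_##00   (q0,#)→(q3,#,←)
state=q3 head=-2 tape=_0[_]#_##00   (q3,_)→(q0,0,→)
state=q0 head=-1 tape=_00[#]_##00   (q0,#)→(q3,#,←)
state=q3 head=-2 tape=_0[0]#_##00   (q3,0)→(q1,_,←)
state=q1 head=-3 tape=_[0]_#_##00   (q1,0)→(q1,#,←)
state=q1 head=-4 tape=[_]#_#_##00   (q1,_)→(q3,1,→)
state=q3 head=-3 tape=1[#]_#_##00   (q3,#)→(q1,#,←)
state=q1 head=-4 tape=[1]#_#_##00   (q1,1)→(q1,0,→)
state=q1 head=-3 tape=0[#]_#_##00   (q1,#)→(q0,_,→)
state=q0 head=-2 tape=0_[_]#_##00   (q0,_)→(qH,_,→)
state=qH head=-1 tape=0__[#]_##00
The non-blank tape span at halt is 0__#_##00.

0__#_##00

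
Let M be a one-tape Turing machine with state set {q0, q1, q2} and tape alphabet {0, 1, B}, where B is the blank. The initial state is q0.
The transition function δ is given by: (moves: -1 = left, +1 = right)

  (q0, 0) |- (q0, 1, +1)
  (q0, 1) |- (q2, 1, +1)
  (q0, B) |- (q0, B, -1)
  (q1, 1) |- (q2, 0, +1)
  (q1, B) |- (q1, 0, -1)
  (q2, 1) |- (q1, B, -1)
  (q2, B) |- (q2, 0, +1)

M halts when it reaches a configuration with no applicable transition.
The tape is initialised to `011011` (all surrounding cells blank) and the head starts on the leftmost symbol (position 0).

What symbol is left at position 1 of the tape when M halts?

q0 | [0]11011   read 0 → write 1, move +1, go to q0
q0 | 1[1]1011   read 1 → write 1, move +1, go to q2
q2 | 11[1]011   read 1 → write B, move -1, go to q1
q1 | 1[1]B011   read 1 → write 0, move +1, go to q2
q2 | 10[B]011   read B → write 0, move +1, go to q2
q2 | 100[0]11
Cell 1 holds 0 when M halts.

0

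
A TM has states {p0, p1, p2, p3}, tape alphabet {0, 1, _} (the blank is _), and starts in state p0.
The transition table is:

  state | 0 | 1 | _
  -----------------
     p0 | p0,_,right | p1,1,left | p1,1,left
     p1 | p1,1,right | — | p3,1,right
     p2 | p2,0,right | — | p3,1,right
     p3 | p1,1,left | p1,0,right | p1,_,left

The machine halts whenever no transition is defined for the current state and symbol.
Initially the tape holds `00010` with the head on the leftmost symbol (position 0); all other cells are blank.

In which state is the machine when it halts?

p1

p0 | [0]0010__   read 0 → write _, move right, go to p0
p0 | _[0]010__   read 0 → write _, move right, go to p0
p0 | __[0]10__   read 0 → write _, move right, go to p0
p0 | ___[1]0__   read 1 → write 1, move left, go to p1
p1 | __[_]10__   read _ → write 1, move right, go to p3
p3 | __1[1]0__   read 1 → write 0, move right, go to p1
p1 | __10[0]__   read 0 → write 1, move right, go to p1
p1 | __101[_]_   read _ → write 1, move right, go to p3
p3 | __1011[_]   read _ → write _, move left, go to p1
p1 | __101[1]_
No transition is defined for (p1, 1); M halts in state p1.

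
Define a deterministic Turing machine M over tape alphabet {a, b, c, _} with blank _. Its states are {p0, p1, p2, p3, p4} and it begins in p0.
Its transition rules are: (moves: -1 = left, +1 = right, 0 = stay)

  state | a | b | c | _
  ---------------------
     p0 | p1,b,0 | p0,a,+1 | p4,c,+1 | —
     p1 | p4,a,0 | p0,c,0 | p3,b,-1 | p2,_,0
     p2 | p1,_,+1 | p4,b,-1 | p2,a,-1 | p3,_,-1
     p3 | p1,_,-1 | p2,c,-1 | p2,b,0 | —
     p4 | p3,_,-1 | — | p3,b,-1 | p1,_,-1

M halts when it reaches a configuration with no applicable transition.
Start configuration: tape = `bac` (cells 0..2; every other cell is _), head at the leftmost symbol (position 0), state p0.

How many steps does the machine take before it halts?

state=p0 head=0 tape=_[b]ac   (p0,b)→(p0,a,+1)
state=p0 head=1 tape=_a[a]c   (p0,a)→(p1,b,0)
state=p1 head=1 tape=_a[b]c   (p1,b)→(p0,c,0)
state=p0 head=1 tape=_a[c]c   (p0,c)→(p4,c,+1)
state=p4 head=2 tape=_ac[c]   (p4,c)→(p3,b,-1)
state=p3 head=1 tape=_a[c]b   (p3,c)→(p2,b,0)
state=p2 head=1 tape=_a[b]b   (p2,b)→(p4,b,-1)
state=p4 head=0 tape=_[a]bb   (p4,a)→(p3,_,-1)
state=p3 head=-1 tape=[_]_bb
M halts after 8 transitions.

8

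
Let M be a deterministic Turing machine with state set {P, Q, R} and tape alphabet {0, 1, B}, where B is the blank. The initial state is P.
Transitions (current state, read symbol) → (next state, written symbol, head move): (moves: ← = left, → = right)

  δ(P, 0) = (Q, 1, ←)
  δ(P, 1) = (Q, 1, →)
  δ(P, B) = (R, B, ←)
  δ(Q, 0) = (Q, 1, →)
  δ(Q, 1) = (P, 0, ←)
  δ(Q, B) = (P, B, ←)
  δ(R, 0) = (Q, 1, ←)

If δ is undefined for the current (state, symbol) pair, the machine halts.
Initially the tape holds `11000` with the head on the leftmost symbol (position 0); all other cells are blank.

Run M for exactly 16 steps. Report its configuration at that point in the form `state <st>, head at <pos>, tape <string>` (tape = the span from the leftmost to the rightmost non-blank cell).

P | [1]1000B   read 1 → write 1, move →, go to Q
Q | 1[1]000B   read 1 → write 0, move ←, go to P
P | [1]0000B   read 1 → write 1, move →, go to Q
Q | 1[0]000B   read 0 → write 1, move →, go to Q
Q | 11[0]00B   read 0 → write 1, move →, go to Q
Q | 111[0]0B   read 0 → write 1, move →, go to Q
Q | 1111[0]B   read 0 → write 1, move →, go to Q
Q | 11111[B]   read B → write B, move ←, go to P
P | 1111[1]B   read 1 → write 1, move →, go to Q
Q | 11111[B]   read B → write B, move ←, go to P
P | 1111[1]B   read 1 → write 1, move →, go to Q
Q | 11111[B]   read B → write B, move ←, go to P
P | 1111[1]B   read 1 → write 1, move →, go to Q
Q | 11111[B]   read B → write B, move ←, go to P
P | 1111[1]B   read 1 → write 1, move →, go to Q
Q | 11111[B]   read B → write B, move ←, go to P
P | 1111[1]B
After 16 steps: state P, head at 4, tape 11111.

state P, head at 4, tape 11111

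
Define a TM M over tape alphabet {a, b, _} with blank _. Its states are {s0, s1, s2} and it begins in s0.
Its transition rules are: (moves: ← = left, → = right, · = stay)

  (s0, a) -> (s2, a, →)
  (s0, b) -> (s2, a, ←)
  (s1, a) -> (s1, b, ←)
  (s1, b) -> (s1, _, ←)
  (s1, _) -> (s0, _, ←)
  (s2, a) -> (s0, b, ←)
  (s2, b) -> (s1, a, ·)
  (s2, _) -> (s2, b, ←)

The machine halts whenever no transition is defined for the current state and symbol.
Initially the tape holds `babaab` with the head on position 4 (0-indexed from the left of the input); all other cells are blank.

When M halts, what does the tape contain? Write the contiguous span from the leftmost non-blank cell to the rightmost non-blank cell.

b_bbb

state=s0 head=4 tape=__baba[a]b   (s0,a)→(s2,a,→)
state=s2 head=5 tape=__babaa[b]   (s2,b)→(s1,a,·)
state=s1 head=5 tape=__babaa[a]   (s1,a)→(s1,b,←)
state=s1 head=4 tape=__baba[a]b   (s1,a)→(s1,b,←)
state=s1 head=3 tape=__bab[a]bb   (s1,a)→(s1,b,←)
state=s1 head=2 tape=__ba[b]bbb   (s1,b)→(s1,_,←)
state=s1 head=1 tape=__b[a]_bbb   (s1,a)→(s1,b,←)
state=s1 head=0 tape=__[b]b_bbb   (s1,b)→(s1,_,←)
state=s1 head=-1 tape=_[_]_b_bbb   (s1,_)→(s0,_,←)
state=s0 head=-2 tape=[_]__b_bbb
The non-blank tape span at halt is b_bbb.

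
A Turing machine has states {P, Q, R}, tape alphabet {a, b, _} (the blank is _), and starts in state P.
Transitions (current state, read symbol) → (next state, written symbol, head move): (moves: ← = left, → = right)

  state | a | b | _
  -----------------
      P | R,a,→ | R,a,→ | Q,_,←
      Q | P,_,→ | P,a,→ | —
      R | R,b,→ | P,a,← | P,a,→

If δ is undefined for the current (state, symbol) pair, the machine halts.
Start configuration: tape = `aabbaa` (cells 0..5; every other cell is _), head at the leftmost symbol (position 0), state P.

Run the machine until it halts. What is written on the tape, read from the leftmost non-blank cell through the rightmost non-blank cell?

aaabbb

state=P head=0 tape=[a]abbaa__   (P,a)→(R,a,→)
state=R head=1 tape=a[a]bbaa__   (R,a)→(R,b,→)
state=R head=2 tape=ab[b]baa__   (R,b)→(P,a,←)
state=P head=1 tape=a[b]abaa__   (P,b)→(R,a,→)
state=R head=2 tape=aa[a]baa__   (R,a)→(R,b,→)
state=R head=3 tape=aab[b]aa__   (R,b)→(P,a,←)
state=P head=2 tape=aa[b]aaa__   (P,b)→(R,a,→)
state=R head=3 tape=aaa[a]aa__   (R,a)→(R,b,→)
state=R head=4 tape=aaab[a]a__   (R,a)→(R,b,→)
state=R head=5 tape=aaabb[a]__   (R,a)→(R,b,→)
state=R head=6 tape=aaabbb[_]_   (R,_)→(P,a,→)
state=P head=7 tape=aaabbba[_]   (P,_)→(Q,_,←)
state=Q head=6 tape=aaabbb[a]_   (Q,a)→(P,_,→)
state=P head=7 tape=aaabbb_[_]   (P,_)→(Q,_,←)
state=Q head=6 tape=aaabbb[_]_
The non-blank tape span at halt is aaabbb.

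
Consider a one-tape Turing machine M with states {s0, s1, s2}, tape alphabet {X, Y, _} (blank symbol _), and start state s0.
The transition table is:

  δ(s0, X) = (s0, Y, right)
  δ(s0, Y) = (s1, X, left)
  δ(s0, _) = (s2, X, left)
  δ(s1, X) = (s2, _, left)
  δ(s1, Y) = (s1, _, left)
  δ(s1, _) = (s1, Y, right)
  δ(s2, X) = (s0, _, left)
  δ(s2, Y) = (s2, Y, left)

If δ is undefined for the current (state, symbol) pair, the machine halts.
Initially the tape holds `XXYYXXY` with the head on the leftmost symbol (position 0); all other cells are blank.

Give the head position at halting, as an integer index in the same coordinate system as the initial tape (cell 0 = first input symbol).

s0 | __[X]XYYXXY   read X → write Y, move right, go to s0
s0 | __Y[X]YYXXY   read X → write Y, move right, go to s0
s0 | __YY[Y]YXXY   read Y → write X, move left, go to s1
s1 | __Y[Y]XYXXY   read Y → write _, move left, go to s1
s1 | __[Y]_XYXXY   read Y → write _, move left, go to s1
s1 | _[_]__XYXXY   read _ → write Y, move right, go to s1
s1 | _Y[_]_XYXXY   read _ → write Y, move right, go to s1
s1 | _YY[_]XYXXY   read _ → write Y, move right, go to s1
s1 | _YYY[X]YXXY   read X → write _, move left, go to s2
s2 | _YY[Y]_YXXY   read Y → write Y, move left, go to s2
s2 | _Y[Y]Y_YXXY   read Y → write Y, move left, go to s2
s2 | _[Y]YY_YXXY   read Y → write Y, move left, go to s2
s2 | [_]YYY_YXXY
At halt the head is at cell -2.

-2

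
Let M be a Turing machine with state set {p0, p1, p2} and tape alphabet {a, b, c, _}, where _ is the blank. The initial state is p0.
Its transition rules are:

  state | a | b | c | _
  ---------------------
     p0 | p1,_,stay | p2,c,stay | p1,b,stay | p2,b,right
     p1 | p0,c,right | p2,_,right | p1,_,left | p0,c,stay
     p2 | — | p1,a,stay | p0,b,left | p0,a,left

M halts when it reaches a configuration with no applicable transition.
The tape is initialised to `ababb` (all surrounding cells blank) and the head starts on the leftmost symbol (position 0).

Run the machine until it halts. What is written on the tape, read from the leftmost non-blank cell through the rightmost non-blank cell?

c___cba

state=p0 head=0 tape=[a]babb___   (p0,a)→(p1,_,stay)
state=p1 head=0 tape=[_]babb___   (p1,_)→(p0,c,stay)
state=p0 head=0 tape=[c]babb___   (p0,c)→(p1,b,stay)
state=p1 head=0 tape=[b]babb___   (p1,b)→(p2,_,right)
state=p2 head=1 tape=_[b]abb___   (p2,b)→(p1,a,stay)
state=p1 head=1 tape=_[a]abb___   (p1,a)→(p0,c,right)
state=p0 head=2 tape=_c[a]bb___   (p0,a)→(p1,_,stay)
state=p1 head=2 tape=_c[_]bb___   (p1,_)→(p0,c,stay)
state=p0 head=2 tape=_c[c]bb___   (p0,c)→(p1,b,stay)
state=p1 head=2 tape=_c[b]bb___   (p1,b)→(p2,_,right)
state=p2 head=3 tape=_c_[b]b___   (p2,b)→(p1,a,stay)
state=p1 head=3 tape=_c_[a]b___   (p1,a)→(p0,c,right)
state=p0 head=4 tape=_c_c[b]___   (p0,b)→(p2,c,stay)
state=p2 head=4 tape=_c_c[c]___   (p2,c)→(p0,b,left)
state=p0 head=3 tape=_c_[c]b___   (p0,c)→(p1,b,stay)
state=p1 head=3 tape=_c_[b]b___   (p1,b)→(p2,_,right)
state=p2 head=4 tape=_c__[b]___   (p2,b)→(p1,a,stay)
state=p1 head=4 tape=_c__[a]___   (p1,a)→(p0,c,right)
state=p0 head=5 tape=_c__c[_]__   (p0,_)→(p2,b,right)
state=p2 head=6 tape=_c__cb[_]_   (p2,_)→(p0,a,left)
state=p0 head=5 tape=_c__c[b]a_   (p0,b)→(p2,c,stay)
state=p2 head=5 tape=_c__c[c]a_   (p2,c)→(p0,b,left)
state=p0 head=4 tape=_c__[c]ba_   (p0,c)→(p1,b,stay)
state=p1 head=4 tape=_c__[b]ba_   (p1,b)→(p2,_,right)
state=p2 head=5 tape=_c___[b]a_   (p2,b)→(p1,a,stay)
state=p1 head=5 tape=_c___[a]a_   (p1,a)→(p0,c,right)
state=p0 head=6 tape=_c___c[a]_   (p0,a)→(p1,_,stay)
state=p1 head=6 tape=_c___c[_]_   (p1,_)→(p0,c,stay)
state=p0 head=6 tape=_c___c[c]_   (p0,c)→(p1,b,stay)
state=p1 head=6 tape=_c___c[b]_   (p1,b)→(p2,_,right)
state=p2 head=7 tape=_c___c_[_]   (p2,_)→(p0,a,left)
state=p0 head=6 tape=_c___c[_]a   (p0,_)→(p2,b,right)
state=p2 head=7 tape=_c___cb[a]
The non-blank tape span at halt is c___cba.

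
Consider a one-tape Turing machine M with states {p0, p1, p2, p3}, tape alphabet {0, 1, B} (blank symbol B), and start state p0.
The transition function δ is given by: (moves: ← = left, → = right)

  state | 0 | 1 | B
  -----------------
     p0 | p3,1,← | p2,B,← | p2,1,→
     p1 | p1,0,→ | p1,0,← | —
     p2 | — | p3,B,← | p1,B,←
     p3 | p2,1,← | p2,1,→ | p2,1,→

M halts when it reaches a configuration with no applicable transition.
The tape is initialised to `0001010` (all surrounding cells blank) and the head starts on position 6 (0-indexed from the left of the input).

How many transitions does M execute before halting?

8

state=p0 head=6 tape=000101[0]   (p0,0)→(p3,1,←)
state=p3 head=5 tape=00010[1]1   (p3,1)→(p2,1,→)
state=p2 head=6 tape=000101[1]   (p2,1)→(p3,B,←)
state=p3 head=5 tape=00010[1]B   (p3,1)→(p2,1,→)
state=p2 head=6 tape=000101[B]   (p2,B)→(p1,B,←)
state=p1 head=5 tape=00010[1]B   (p1,1)→(p1,0,←)
state=p1 head=4 tape=0001[0]0B   (p1,0)→(p1,0,→)
state=p1 head=5 tape=00010[0]B   (p1,0)→(p1,0,→)
state=p1 head=6 tape=000100[B]
M halts after 8 transitions.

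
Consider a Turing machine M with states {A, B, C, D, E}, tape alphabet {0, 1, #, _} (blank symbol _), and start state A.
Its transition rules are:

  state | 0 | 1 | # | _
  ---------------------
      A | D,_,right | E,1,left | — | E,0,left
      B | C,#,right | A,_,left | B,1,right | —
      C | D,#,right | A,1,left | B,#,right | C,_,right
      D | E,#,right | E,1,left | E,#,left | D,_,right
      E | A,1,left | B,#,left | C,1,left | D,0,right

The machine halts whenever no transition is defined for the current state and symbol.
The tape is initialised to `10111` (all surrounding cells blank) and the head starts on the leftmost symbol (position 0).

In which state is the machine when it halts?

state=A head=0 tape=___[1]0111   (A,1)→(E,1,left)
state=E head=-1 tape=__[_]10111   (E,_)→(D,0,right)
state=D head=0 tape=__0[1]0111   (D,1)→(E,1,left)
state=E head=-1 tape=__[0]10111   (E,0)→(A,1,left)
state=A head=-2 tape=_[_]110111   (A,_)→(E,0,left)
state=E head=-3 tape=[_]0110111   (E,_)→(D,0,right)
state=D head=-2 tape=0[0]110111   (D,0)→(E,#,right)
state=E head=-1 tape=0#[1]10111   (E,1)→(B,#,left)
state=B head=-2 tape=0[#]#10111   (B,#)→(B,1,right)
state=B head=-1 tape=01[#]10111   (B,#)→(B,1,right)
state=B head=0 tape=011[1]0111   (B,1)→(A,_,left)
state=A head=-1 tape=01[1]_0111   (A,1)→(E,1,left)
state=E head=-2 tape=0[1]1_0111   (E,1)→(B,#,left)
state=B head=-3 tape=[0]#1_0111   (B,0)→(C,#,right)
state=C head=-2 tape=#[#]1_0111   (C,#)→(B,#,right)
state=B head=-1 tape=##[1]_0111   (B,1)→(A,_,left)
state=A head=-2 tape=#[#]__0111
No transition is defined for (A, #); M halts in state A.

A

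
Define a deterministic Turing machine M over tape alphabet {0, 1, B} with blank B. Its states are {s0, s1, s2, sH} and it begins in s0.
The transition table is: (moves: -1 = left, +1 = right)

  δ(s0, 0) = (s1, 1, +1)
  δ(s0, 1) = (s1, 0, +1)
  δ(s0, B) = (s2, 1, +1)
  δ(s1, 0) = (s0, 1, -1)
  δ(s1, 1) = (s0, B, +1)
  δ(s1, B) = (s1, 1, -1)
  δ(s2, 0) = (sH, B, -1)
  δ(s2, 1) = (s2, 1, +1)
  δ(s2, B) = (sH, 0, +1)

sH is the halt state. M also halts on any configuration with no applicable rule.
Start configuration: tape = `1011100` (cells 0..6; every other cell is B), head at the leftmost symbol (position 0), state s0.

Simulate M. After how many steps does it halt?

state=s0 head=0 tape=[1]011100BBBB   (s0,1)→(s1,0,+1)
state=s1 head=1 tape=0[0]11100BBBB   (s1,0)→(s0,1,-1)
state=s0 head=0 tape=[0]111100BBBB   (s0,0)→(s1,1,+1)
state=s1 head=1 tape=1[1]11100BBBB   (s1,1)→(s0,B,+1)
state=s0 head=2 tape=1B[1]1100BBBB   (s0,1)→(s1,0,+1)
state=s1 head=3 tape=1B0[1]100BBBB   (s1,1)→(s0,B,+1)
state=s0 head=4 tape=1B0B[1]00BBBB   (s0,1)→(s1,0,+1)
state=s1 head=5 tape=1B0B0[0]0BBBB   (s1,0)→(s0,1,-1)
state=s0 head=4 tape=1B0B[0]10BBBB   (s0,0)→(s1,1,+1)
state=s1 head=5 tape=1B0B1[1]0BBBB   (s1,1)→(s0,B,+1)
state=s0 head=6 tape=1B0B1B[0]BBBB   (s0,0)→(s1,1,+1)
state=s1 head=7 tape=1B0B1B1[B]BBB   (s1,B)→(s1,1,-1)
state=s1 head=6 tape=1B0B1B[1]1BBB   (s1,1)→(s0,B,+1)
state=s0 head=7 tape=1B0B1BB[1]BBB   (s0,1)→(s1,0,+1)
state=s1 head=8 tape=1B0B1BB0[B]BB   (s1,B)→(s1,1,-1)
state=s1 head=7 tape=1B0B1BB[0]1BB   (s1,0)→(s0,1,-1)
state=s0 head=6 tape=1B0B1B[B]11BB   (s0,B)→(s2,1,+1)
state=s2 head=7 tape=1B0B1B1[1]1BB   (s2,1)→(s2,1,+1)
state=s2 head=8 tape=1B0B1B11[1]BB   (s2,1)→(s2,1,+1)
state=s2 head=9 tape=1B0B1B111[B]B   (s2,B)→(sH,0,+1)
state=sH head=10 tape=1B0B1B1110[B]
M halts after 20 transitions.

20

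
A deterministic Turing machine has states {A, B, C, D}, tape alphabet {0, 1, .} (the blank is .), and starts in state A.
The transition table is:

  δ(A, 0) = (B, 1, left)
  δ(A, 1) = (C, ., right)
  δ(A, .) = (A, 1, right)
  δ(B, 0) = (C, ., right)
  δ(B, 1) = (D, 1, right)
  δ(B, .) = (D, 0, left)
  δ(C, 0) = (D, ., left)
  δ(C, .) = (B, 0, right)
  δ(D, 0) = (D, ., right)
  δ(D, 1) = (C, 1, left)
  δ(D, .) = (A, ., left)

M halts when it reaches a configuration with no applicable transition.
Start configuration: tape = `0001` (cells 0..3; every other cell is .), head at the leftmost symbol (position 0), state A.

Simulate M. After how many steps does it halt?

state=A head=0 tape=...[0]001   (A,0)→(B,1,left)
state=B head=-1 tape=..[.]1001   (B,.)→(D,0,left)
state=D head=-2 tape=.[.]01001   (D,.)→(A,.,left)
state=A head=-3 tape=[.].01001   (A,.)→(A,1,right)
state=A head=-2 tape=1[.]01001   (A,.)→(A,1,right)
state=A head=-1 tape=11[0]1001   (A,0)→(B,1,left)
state=B head=-2 tape=1[1]11001   (B,1)→(D,1,right)
state=D head=-1 tape=11[1]1001   (D,1)→(C,1,left)
state=C head=-2 tape=1[1]11001
M halts after 8 transitions.

8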